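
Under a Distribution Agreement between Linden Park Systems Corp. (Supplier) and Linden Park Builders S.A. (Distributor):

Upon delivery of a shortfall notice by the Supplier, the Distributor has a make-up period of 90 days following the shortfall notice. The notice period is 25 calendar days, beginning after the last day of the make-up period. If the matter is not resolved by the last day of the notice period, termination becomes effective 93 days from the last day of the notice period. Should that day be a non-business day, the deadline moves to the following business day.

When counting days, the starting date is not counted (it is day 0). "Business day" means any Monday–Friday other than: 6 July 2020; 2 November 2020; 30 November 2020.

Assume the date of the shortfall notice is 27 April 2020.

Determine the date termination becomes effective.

23 November 2020

Adding 90 calendar days to 27 April 2020 gives 26 July 2020, which is the last day of the make-up period.
Adding 25 calendar days to 26 July 2020 gives 20 August 2020, which is the last day of the notice period.
The date termination becomes effective: 20 August 2020 + 93 days = 21 November 2020. That falls on a Saturday, so it rolls to the next business day, Monday, 23 November 2020.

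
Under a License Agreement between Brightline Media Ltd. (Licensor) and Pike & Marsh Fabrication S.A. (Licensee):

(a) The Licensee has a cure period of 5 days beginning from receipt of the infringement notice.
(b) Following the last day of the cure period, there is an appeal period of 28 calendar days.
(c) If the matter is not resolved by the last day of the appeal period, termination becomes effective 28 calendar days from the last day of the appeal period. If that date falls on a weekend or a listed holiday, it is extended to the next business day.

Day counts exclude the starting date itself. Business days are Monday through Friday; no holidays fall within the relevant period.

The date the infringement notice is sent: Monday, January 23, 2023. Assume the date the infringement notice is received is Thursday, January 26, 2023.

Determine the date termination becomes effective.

Adding 5 calendar days to January 26, 2023 gives January 31, 2023, which is the last day of the cure period.
Adding 28 calendar days to January 31, 2023 gives February 28, 2023, which is the last day of the appeal period.
The date termination becomes effective: 28 calendar days after February 28, 2023 is March 28, 2023. March 28, 2023 is a Tuesday, so no roll-forward applies.

March 28, 2023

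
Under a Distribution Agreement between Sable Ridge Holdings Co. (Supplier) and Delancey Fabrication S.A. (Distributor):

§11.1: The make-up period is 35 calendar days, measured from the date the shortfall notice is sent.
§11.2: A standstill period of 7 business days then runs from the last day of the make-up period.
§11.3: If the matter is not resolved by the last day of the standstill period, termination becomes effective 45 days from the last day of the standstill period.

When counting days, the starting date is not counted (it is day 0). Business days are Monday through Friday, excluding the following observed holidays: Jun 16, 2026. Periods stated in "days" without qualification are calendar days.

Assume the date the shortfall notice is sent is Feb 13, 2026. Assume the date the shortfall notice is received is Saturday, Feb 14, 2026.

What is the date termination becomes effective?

The last day of the make-up period: 35 calendar days after Feb 13, 2026 is Mar 20, 2026.
From Friday, Mar 20, 2026, 7 business days (Mar 23, Mar 24, Mar 25, Mar 26, Mar 27, Mar 30, Mar 31, skipping weekends) brings us to Tuesday, Mar 31, 2026, which is the last day of the standstill period.
Adding 45 calendar days to Mar 31, 2026 gives May 15, 2026, which is the date termination becomes effective.

May 15, 2026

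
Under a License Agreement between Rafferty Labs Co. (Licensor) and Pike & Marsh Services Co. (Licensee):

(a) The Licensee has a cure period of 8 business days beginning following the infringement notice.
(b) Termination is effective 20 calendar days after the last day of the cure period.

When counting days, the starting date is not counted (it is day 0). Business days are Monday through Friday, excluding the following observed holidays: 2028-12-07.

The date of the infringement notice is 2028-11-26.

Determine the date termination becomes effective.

2028-12-26

The last day of the cure period: 8 business days after Sunday, 2028-11-26, skipping weekends — Nov 27, Nov 28, Nov 29, Nov 30, Dec 1, Dec 4, Dec 5, Dec 6 — lands on Wednesday, 2028-12-06.
The date termination becomes effective: 2028-12-06 + 20 days = 2028-12-26.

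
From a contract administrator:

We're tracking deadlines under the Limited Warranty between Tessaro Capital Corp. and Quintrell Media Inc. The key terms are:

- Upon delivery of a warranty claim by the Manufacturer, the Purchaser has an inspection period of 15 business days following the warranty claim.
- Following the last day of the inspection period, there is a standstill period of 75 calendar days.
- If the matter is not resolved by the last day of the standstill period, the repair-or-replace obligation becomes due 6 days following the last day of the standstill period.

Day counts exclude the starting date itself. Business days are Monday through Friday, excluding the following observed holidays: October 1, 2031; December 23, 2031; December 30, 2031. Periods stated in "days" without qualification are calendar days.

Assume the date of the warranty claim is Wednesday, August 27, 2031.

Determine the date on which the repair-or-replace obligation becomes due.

December 7, 2031

The last day of the inspection period: 15 business days after Wednesday, August 27, 2031, skipping weekends — Aug 28, Aug 29, Sep 1, Sep 2, …, Sep 15, Sep 16, Sep 17 — lands on Wednesday, September 17, 2031.
Adding 75 calendar days to September 17, 2031 gives December 1, 2031, which is the last day of the standstill period.
Adding 6 calendar days to December 1, 2031 gives December 7, 2031, which is the date on which the repair-or-replace obligation becomes due.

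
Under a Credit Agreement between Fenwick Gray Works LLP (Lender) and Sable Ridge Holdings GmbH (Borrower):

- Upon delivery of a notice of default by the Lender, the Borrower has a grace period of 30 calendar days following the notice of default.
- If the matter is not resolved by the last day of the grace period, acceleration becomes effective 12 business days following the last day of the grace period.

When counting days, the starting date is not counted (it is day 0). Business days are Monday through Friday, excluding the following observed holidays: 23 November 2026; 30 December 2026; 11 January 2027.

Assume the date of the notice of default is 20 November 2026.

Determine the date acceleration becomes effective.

The last day of the grace period: 20 November 2026 + 30 days = 20 December 2026.
The date acceleration becomes effective: 12 business days after Sunday, 20 December 2026, skipping weekends and the listed holiday on Dec 30 — Dec 21, Dec 22, Dec 23, Dec 24, …, Jan 4, Jan 5, Jan 6 — lands on Wednesday, 6 January 2027.

6 January 2027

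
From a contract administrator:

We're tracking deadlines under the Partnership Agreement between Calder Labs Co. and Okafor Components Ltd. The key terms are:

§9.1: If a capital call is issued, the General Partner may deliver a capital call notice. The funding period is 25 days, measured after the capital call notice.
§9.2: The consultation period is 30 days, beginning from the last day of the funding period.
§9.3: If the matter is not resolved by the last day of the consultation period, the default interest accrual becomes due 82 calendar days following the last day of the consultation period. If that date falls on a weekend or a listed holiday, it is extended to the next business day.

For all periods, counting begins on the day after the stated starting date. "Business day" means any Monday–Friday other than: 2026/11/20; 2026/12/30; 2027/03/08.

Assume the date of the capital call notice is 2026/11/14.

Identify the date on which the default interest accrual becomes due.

2027/03/31

The last day of the funding period: 2026/11/14 + 25 days = 2026/12/09.
The last day of the consultation period: 2026/12/09 + 30 days = 2027/01/08.
The date on which the default interest accrual becomes due: 82 calendar days after 2027/01/08 is 2027/03/31. 2027/03/31 is a Wednesday and is not a listed holiday, so no roll-forward applies.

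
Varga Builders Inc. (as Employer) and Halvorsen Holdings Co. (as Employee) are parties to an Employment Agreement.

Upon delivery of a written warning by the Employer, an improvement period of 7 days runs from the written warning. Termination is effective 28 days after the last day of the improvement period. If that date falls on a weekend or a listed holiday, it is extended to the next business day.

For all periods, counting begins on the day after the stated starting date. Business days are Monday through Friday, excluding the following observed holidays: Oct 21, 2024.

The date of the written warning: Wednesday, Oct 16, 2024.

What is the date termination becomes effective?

Nov 20, 2024

The last day of the improvement period: Oct 16, 2024 + 7 days = Oct 23, 2024.
The date termination becomes effective: Oct 23, 2024 + 28 days = Nov 20, 2024. Nov 20, 2024 is a Wednesday and is not a listed holiday, so no roll-forward applies.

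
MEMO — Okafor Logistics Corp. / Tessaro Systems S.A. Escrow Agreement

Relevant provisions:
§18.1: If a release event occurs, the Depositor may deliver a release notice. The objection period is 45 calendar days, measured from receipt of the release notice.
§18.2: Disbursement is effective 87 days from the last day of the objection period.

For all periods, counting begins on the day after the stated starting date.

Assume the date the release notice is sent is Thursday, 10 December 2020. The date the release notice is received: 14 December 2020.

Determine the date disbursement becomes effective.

The last day of the objection period: 45 calendar days after 14 December 2020 is 28 January 2021.
Adding 87 calendar days to 28 January 2021 gives 25 April 2021, which is the date disbursement becomes effective.

25 April 2021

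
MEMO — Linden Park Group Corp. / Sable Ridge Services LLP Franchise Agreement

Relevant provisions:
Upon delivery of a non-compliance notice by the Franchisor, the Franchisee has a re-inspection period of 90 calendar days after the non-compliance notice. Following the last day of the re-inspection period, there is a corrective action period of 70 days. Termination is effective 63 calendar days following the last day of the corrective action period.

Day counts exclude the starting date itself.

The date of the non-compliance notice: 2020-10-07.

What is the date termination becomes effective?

2021-05-18

The last day of the re-inspection period: 90 calendar days after 2020-10-07 is 2021-01-05.
The last day of the corrective action period: 70 calendar days after 2021-01-05 is 2021-03-16.
Adding 63 calendar days to 2021-03-16 gives 2021-05-18, which is the date termination becomes effective.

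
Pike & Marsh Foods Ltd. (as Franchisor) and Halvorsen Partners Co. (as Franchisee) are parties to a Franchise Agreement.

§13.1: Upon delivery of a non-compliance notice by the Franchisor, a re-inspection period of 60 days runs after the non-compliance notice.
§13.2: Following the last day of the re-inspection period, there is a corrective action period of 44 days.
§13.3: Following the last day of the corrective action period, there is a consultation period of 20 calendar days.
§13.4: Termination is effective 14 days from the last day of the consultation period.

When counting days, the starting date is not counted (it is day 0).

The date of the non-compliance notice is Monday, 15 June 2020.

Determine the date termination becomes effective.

31 October 2020

The last day of the re-inspection period: 60 calendar days after 15 June 2020 is 14 August 2020.
The last day of the corrective action period: 44 calendar days after 14 August 2020 is 27 September 2020.
Adding 20 calendar days to 27 September 2020 gives 17 October 2020, which is the last day of the consultation period.
The date termination becomes effective: 14 calendar days after 17 October 2020 is 31 October 2020.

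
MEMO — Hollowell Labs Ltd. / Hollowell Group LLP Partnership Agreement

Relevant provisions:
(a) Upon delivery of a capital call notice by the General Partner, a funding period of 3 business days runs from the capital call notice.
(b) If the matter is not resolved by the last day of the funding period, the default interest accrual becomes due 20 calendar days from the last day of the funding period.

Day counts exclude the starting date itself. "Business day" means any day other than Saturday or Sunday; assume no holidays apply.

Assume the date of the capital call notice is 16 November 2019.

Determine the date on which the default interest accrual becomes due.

10 December 2019

From Saturday, 16 November 2019, 3 business days (Nov 18, Nov 19, Nov 20, skipping weekends) brings us to Wednesday, 20 November 2019, which is the last day of the funding period.
Adding 20 calendar days to 20 November 2019 gives 10 December 2019, which is the date on which the default interest accrual becomes due.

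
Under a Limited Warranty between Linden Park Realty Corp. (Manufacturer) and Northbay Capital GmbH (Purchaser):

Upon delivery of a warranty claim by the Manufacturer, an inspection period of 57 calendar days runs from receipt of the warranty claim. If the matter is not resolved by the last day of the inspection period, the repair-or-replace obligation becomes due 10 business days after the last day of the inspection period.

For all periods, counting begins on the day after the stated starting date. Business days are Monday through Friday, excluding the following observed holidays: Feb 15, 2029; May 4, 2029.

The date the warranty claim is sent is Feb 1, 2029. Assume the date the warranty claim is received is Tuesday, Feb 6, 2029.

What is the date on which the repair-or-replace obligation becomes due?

Apr 18, 2029

The last day of the inspection period: 57 calendar days after Feb 6, 2029 is Apr 4, 2029.
From Wednesday, Apr 4, 2029, 10 business days (Apr 5, Apr 6, Apr 9, Apr 10, Apr 11, Apr 12, Apr 13, Apr 16, Apr 17, Apr 18, skipping weekends) brings us to Wednesday, Apr 18, 2029, which is the date on which the repair-or-replace obligation becomes due.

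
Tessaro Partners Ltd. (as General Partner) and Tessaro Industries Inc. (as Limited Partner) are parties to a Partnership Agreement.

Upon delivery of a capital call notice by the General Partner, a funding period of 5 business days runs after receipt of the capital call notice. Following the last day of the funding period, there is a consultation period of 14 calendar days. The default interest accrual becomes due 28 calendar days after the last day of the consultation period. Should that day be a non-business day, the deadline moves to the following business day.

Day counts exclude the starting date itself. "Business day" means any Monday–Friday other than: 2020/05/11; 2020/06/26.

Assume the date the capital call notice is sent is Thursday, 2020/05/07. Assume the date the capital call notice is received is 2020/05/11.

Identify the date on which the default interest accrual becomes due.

2020/06/29

The last day of the funding period: counting 5 business days from Monday, 2020/05/11 (May 12, May 13, May 14, May 15, May 18, skipping weekends) reaches Monday, 2020/05/18.
Adding 14 calendar days to 2020/05/18 gives 2020/06/01, which is the last day of the consultation period.
The date on which the default interest accrual becomes due: 28 calendar days after 2020/06/01 is 2020/06/29. 2020/06/29 is a Monday and is not a listed holiday, so no roll-forward applies.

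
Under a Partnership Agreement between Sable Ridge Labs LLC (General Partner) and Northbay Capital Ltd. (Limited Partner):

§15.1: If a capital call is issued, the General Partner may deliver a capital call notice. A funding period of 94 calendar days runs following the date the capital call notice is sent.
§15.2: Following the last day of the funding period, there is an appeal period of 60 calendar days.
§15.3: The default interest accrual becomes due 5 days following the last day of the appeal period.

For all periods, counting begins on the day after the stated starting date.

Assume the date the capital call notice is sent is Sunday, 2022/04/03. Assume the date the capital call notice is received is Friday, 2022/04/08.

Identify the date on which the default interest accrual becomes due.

2022/09/09

Adding 94 calendar days to 2022/04/03 gives 2022/07/06, which is the last day of the funding period.
Adding 60 calendar days to 2022/07/06 gives 2022/09/04, which is the last day of the appeal period.
The date on which the default interest accrual becomes due: 2022/09/04 + 5 days = 2022/09/09.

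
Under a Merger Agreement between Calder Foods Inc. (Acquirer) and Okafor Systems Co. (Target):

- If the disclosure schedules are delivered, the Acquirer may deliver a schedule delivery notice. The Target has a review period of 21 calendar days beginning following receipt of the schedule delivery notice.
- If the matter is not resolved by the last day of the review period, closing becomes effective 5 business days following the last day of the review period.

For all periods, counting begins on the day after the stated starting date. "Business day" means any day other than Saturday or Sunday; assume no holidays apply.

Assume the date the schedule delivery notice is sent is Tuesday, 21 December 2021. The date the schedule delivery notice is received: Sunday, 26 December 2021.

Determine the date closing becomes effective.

21 January 2022

The last day of the review period: 26 December 2021 + 21 days = 16 January 2022.
From Sunday, 16 January 2022, 5 business days (Jan 17, Jan 18, Jan 19, Jan 20, Jan 21, skipping weekends) brings us to Friday, 21 January 2022, which is the date closing becomes effective.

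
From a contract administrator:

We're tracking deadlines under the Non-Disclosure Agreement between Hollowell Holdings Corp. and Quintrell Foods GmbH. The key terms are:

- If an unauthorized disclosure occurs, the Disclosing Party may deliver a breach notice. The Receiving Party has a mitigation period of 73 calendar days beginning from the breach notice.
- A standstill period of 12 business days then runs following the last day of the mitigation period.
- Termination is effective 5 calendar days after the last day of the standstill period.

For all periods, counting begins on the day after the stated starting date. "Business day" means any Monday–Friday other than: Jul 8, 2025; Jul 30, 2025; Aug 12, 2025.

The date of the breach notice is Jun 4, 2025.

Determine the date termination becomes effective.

Adding 73 calendar days to Jun 4, 2025 gives Aug 16, 2025, which is the last day of the mitigation period.
The last day of the standstill period: 12 business days after Saturday, Aug 16, 2025, skipping weekends — Aug 18, Aug 19, Aug 20, Aug 21, …, Aug 29, Sep 1, Sep 2 — lands on Tuesday, Sep 2, 2025.
The date termination becomes effective: Sep 2, 2025 + 5 days = Sep 7, 2025.

Sep 7, 2025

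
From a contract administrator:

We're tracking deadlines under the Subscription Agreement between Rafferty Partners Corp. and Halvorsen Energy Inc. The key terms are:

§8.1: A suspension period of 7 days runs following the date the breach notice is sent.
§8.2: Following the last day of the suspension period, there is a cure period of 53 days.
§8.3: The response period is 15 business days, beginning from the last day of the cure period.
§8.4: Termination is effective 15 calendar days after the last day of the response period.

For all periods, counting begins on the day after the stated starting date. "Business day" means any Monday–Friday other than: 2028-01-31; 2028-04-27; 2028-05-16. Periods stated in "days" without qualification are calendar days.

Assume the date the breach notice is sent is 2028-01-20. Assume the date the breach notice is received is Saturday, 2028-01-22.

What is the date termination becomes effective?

Adding 7 calendar days to 2028-01-20 gives 2028-01-27, which is the last day of the suspension period.
The last day of the cure period: 2028-01-27 + 53 days = 2028-03-20.
The last day of the response period: counting 15 business days from Monday, 2028-03-20 (Mar 21, Mar 22, Mar 23, Mar 24, …, Apr 6, Apr 7, Apr 10, skipping weekends) reaches Monday, 2028-04-10.
The date termination becomes effective: 15 calendar days after 2028-04-10 is 2028-04-25.

2028-04-25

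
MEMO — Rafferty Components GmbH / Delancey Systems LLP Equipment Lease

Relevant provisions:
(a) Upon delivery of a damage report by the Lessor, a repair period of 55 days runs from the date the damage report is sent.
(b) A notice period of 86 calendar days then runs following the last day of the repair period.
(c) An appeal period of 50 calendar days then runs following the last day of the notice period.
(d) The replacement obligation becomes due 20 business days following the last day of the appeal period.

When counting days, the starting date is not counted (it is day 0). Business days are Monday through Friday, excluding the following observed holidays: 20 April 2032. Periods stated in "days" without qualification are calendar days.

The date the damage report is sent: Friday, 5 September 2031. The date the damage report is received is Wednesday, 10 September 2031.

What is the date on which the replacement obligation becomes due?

The last day of the repair period: 5 September 2031 + 55 days = 30 October 2031.
The last day of the notice period: 30 October 2031 + 86 days = 24 January 2032.
Adding 50 calendar days to 24 January 2032 gives 14 March 2032, which is the last day of the appeal period.
The date on which the replacement obligation becomes due: 20 business days after Sunday, 14 March 2032, skipping weekends — Mar 15, Mar 16, Mar 17, Mar 18, …, Apr 7, Apr 8, Apr 9 — lands on Friday, 9 April 2032.

9 April 2032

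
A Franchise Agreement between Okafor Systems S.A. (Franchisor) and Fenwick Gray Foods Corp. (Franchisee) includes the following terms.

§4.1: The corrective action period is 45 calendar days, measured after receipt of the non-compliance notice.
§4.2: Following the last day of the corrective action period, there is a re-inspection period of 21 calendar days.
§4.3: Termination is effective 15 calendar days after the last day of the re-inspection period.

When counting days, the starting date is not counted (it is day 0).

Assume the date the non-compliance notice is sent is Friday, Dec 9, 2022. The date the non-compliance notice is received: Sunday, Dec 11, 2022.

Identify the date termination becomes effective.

The last day of the corrective action period: 45 calendar days after Dec 11, 2022 is Jan 25, 2023.
Adding 21 calendar days to Jan 25, 2023 gives Feb 15, 2023, which is the last day of the re-inspection period.
The date termination becomes effective: 15 calendar days after Feb 15, 2023 is Mar 2, 2023.

Mar 2, 2023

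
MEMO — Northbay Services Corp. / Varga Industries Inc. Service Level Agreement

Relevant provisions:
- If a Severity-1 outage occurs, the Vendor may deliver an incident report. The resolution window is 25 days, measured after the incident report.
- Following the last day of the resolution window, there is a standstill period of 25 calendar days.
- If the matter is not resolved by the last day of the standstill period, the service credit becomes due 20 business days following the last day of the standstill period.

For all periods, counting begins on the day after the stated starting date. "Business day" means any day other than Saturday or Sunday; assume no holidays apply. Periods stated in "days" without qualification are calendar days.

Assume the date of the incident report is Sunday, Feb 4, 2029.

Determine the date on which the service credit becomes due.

The last day of the resolution window: 25 calendar days after Feb 4, 2029 is Mar 1, 2029.
The last day of the standstill period: Mar 1, 2029 + 25 days = Mar 26, 2029.
The date on which the service credit becomes due: counting 20 business days from Monday, Mar 26, 2029 (Mar 27, Mar 28, Mar 29, Mar 30, …, Apr 19, Apr 20, Apr 23, skipping weekends) reaches Monday, Apr 23, 2029.

Apr 23, 2029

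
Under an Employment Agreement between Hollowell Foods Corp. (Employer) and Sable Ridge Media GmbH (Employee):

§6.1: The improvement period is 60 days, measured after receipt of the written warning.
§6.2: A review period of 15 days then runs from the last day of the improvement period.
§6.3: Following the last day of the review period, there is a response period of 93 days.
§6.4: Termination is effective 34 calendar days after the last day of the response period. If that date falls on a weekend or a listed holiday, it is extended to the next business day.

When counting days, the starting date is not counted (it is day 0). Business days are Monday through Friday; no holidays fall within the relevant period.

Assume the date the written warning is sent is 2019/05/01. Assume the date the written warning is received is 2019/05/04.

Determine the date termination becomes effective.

2019/11/22

The last day of the improvement period: 2019/05/04 + 60 days = 2019/07/03.
The last day of the review period: 2019/07/03 + 15 days = 2019/07/18.
The last day of the response period: 93 calendar days after 2019/07/18 is 2019/10/19.
The date termination becomes effective: 2019/10/19 + 34 days = 2019/11/22. 2019/11/22 is a Friday, so no roll-forward applies.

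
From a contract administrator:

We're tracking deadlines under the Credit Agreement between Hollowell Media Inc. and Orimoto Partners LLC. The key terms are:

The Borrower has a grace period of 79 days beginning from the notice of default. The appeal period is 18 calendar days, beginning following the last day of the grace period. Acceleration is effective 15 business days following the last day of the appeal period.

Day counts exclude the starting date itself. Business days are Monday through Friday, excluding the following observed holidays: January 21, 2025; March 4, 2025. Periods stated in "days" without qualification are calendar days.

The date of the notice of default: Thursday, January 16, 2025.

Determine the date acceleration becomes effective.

May 14, 2025

Adding 79 calendar days to January 16, 2025 gives April 5, 2025, which is the last day of the grace period.
The last day of the appeal period: 18 calendar days after April 5, 2025 is April 23, 2025.
The date acceleration becomes effective: 15 business days after Wednesday, April 23, 2025, skipping weekends — Apr 24, Apr 25, Apr 28, Apr 29, …, May 12, May 13, May 14 — lands on Wednesday, May 14, 2025.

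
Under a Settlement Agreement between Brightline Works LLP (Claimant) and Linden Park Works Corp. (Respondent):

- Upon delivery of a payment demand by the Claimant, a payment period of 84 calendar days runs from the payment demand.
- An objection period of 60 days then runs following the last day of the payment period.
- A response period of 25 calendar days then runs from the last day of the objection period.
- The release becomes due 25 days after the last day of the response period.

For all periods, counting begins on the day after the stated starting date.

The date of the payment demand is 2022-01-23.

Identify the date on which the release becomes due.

The last day of the payment period: 84 calendar days after 2022-01-23 is 2022-04-17.
Adding 60 calendar days to 2022-04-17 gives 2022-06-16, which is the last day of the objection period.
The last day of the response period: 25 calendar days after 2022-06-16 is 2022-07-11.
The date on which the release becomes due: 2022-07-11 + 25 days = 2022-08-05.

2022-08-05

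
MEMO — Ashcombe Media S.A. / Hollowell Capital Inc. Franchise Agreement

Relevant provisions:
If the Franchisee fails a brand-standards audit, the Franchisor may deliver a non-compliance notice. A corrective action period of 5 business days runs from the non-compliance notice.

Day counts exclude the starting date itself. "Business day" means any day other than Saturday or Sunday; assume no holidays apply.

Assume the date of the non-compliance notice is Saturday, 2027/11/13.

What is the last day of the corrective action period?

The last day of the corrective action period: 5 business days after Saturday, 2027/11/13, skipping weekends — Nov 15, Nov 16, Nov 17, Nov 18, Nov 19 — lands on Friday, 2027/11/19.

2027/11/19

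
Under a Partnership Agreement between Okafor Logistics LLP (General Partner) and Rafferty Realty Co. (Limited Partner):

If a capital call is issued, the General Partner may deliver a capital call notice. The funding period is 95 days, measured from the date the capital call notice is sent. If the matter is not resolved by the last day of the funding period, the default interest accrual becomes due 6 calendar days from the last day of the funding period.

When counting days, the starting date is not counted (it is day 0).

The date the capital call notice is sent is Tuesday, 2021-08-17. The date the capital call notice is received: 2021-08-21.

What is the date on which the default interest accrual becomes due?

2021-11-26

The last day of the funding period: 95 calendar days after 2021-08-17 is 2021-11-20.
The date on which the default interest accrual becomes due: 6 calendar days after 2021-11-20 is 2021-11-26.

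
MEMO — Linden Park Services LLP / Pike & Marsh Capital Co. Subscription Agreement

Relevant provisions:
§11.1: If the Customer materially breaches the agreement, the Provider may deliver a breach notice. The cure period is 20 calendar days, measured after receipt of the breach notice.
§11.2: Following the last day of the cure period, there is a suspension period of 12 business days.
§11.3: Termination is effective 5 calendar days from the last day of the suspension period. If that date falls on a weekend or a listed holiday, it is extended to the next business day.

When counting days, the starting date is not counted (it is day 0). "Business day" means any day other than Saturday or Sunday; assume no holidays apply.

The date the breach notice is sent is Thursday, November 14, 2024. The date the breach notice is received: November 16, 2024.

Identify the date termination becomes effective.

December 30, 2024

The last day of the cure period: November 16, 2024 + 20 days = December 6, 2024.
The last day of the suspension period: 12 business days after Friday, December 6, 2024, skipping weekends — Dec 9, Dec 10, Dec 11, Dec 12, …, Dec 20, Dec 23, Dec 24 — lands on Tuesday, December 24, 2024.
The date termination becomes effective: 5 calendar days after December 24, 2024 is December 29, 2024. That falls on a Sunday, so it rolls to the next business day, Monday, December 30, 2024.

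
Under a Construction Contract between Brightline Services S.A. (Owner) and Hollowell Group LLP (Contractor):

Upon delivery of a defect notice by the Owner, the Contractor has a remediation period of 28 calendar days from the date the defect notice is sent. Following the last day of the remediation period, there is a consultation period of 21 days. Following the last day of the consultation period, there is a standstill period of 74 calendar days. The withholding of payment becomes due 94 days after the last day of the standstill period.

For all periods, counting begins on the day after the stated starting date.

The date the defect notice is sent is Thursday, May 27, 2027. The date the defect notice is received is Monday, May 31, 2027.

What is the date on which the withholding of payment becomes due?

Dec 30, 2027

Adding 28 calendar days to May 27, 2027 gives Jun 24, 2027, which is the last day of the remediation period.
The last day of the consultation period: 21 calendar days after Jun 24, 2027 is Jul 15, 2027.
The last day of the standstill period: 74 calendar days after Jul 15, 2027 is Sep 27, 2027.
Adding 94 calendar days to Sep 27, 2027 gives Dec 30, 2027, which is the date on which the withholding of payment becomes due.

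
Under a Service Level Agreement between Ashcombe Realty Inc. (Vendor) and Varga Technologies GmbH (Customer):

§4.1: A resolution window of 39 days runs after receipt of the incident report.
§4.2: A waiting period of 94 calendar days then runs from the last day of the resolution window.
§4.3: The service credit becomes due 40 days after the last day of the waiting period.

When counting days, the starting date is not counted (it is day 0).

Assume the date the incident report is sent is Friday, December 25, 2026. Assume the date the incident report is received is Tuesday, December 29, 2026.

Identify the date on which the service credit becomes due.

June 20, 2027

The last day of the resolution window: 39 calendar days after December 29, 2026 is February 6, 2027.
The last day of the waiting period: February 6, 2027 + 94 days = May 11, 2027.
The date on which the service credit becomes due: May 11, 2027 + 40 days = June 20, 2027.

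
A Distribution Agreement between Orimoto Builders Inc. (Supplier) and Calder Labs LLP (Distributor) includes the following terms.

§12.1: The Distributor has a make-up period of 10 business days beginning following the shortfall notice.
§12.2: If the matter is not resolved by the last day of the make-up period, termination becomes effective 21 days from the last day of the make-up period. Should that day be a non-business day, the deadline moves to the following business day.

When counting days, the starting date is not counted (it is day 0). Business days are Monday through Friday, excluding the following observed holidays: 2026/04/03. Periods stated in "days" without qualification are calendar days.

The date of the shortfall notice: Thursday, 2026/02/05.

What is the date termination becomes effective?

From Thursday, 2026/02/05, 10 business days (Feb 6, Feb 9, Feb 10, Feb 11, Feb 12, Feb 13, Feb 16, Feb 17, Feb 18, Feb 19, skipping weekends) brings us to Thursday, 2026/02/19, which is the last day of the make-up period.
The date termination becomes effective: 21 calendar days after 2026/02/19 is 2026/03/12. 2026/03/12 is a Thursday and is not a listed holiday, so no roll-forward applies.

2026/03/12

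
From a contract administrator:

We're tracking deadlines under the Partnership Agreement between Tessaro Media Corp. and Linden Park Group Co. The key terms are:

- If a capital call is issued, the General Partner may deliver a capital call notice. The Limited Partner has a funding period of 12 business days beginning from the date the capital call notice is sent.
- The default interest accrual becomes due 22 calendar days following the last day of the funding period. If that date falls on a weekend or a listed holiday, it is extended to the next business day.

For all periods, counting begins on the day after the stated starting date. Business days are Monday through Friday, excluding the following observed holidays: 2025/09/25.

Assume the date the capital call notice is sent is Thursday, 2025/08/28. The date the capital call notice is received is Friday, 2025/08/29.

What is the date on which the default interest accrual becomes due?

2025/10/07

The last day of the funding period: 12 business days after Thursday, 2025/08/28, skipping weekends — Aug 29, Sep 1, Sep 2, Sep 3, …, Sep 11, Sep 12, Sep 15 — lands on Monday, 2025/09/15.
Adding 22 calendar days to 2025/09/15 gives 2025/10/07, which is the date on which the default interest accrual becomes due. 2025/10/07 is a Tuesday and is not a listed holiday, so no roll-forward applies.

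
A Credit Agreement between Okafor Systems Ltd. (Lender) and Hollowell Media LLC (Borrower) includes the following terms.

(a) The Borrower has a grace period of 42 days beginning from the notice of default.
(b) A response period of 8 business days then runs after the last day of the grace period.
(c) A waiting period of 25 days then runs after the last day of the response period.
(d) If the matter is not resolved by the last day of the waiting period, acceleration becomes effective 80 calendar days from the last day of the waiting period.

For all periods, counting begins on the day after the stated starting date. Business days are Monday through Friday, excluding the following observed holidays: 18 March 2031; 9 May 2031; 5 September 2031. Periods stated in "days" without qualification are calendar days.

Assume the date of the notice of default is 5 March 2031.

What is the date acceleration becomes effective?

11 August 2031

The last day of the grace period: 42 calendar days after 5 March 2031 is 16 April 2031.
The last day of the response period: 8 business days after Wednesday, 16 April 2031, skipping weekends — Apr 17, Apr 18, Apr 21, Apr 22, Apr 23, Apr 24, Apr 25, Apr 28 — lands on Monday, 28 April 2031.
Adding 25 calendar days to 28 April 2031 gives 23 May 2031, which is the last day of the waiting period.
The date acceleration becomes effective: 80 calendar days after 23 May 2031 is 11 August 2031.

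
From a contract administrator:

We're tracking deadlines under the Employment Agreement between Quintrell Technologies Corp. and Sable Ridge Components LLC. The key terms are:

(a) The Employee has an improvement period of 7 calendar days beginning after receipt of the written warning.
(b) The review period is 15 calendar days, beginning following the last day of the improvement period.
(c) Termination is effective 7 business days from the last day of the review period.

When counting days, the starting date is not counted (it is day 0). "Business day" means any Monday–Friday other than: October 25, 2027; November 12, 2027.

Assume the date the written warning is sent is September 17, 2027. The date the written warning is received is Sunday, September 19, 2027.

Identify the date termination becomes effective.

The last day of the improvement period: 7 calendar days after September 19, 2027 is September 26, 2027.
The last day of the review period: September 26, 2027 + 15 days = October 11, 2027.
From Monday, October 11, 2027, 7 business days (Oct 12, Oct 13, Oct 14, Oct 15, Oct 18, Oct 19, Oct 20, skipping weekends) brings us to Wednesday, October 20, 2027, which is the date termination becomes effective.

October 20, 2027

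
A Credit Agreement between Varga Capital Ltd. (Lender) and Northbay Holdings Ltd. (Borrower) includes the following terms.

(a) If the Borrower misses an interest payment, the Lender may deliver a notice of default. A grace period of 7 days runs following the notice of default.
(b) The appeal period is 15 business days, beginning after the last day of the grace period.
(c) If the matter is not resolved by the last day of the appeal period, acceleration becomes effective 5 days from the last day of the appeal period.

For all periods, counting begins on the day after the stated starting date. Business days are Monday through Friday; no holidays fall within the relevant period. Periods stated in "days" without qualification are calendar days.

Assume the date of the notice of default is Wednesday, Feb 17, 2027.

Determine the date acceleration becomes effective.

Mar 22, 2027

The last day of the grace period: Feb 17, 2027 + 7 days = Feb 24, 2027.
From Wednesday, Feb 24, 2027, 15 business days (Feb 25, Feb 26, Mar 1, Mar 2, …, Mar 15, Mar 16, Mar 17, skipping weekends) brings us to Wednesday, Mar 17, 2027, which is the last day of the appeal period.
The date acceleration becomes effective: Mar 17, 2027 + 5 days = Mar 22, 2027.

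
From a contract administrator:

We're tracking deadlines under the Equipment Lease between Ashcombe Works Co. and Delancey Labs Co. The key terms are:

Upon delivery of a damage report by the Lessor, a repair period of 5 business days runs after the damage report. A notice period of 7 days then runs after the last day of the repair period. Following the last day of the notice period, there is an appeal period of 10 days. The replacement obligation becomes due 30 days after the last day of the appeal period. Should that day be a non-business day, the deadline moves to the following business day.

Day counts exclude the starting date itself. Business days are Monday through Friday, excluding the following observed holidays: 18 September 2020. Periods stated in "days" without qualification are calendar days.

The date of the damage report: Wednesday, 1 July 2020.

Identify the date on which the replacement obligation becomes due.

The last day of the repair period: 5 business days after Wednesday, 1 July 2020, skipping weekends — Jul 2, Jul 3, Jul 6, Jul 7, Jul 8 — lands on Wednesday, 8 July 2020.
Adding 7 calendar days to 8 July 2020 gives 15 July 2020, which is the last day of the notice period.
The last day of the appeal period: 10 calendar days after 15 July 2020 is 25 July 2020.
The date on which the replacement obligation becomes due: 25 July 2020 + 30 days = 24 August 2020. 24 August 2020 is a Monday and is not a listed holiday, so no roll-forward applies.

24 August 2020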